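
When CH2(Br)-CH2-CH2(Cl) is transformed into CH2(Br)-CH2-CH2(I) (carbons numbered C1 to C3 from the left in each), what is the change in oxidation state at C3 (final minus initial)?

0

Before: C3 has 1 bond to C, 2 bonds to H, 1 bond to Cl → oxidation state -1.
After: C3 has 1 bond to C, 2 bonds to H, 1 bond to I → oxidation state -1.
Δ = -1 − (-1) = 0, so no net redox change at C3.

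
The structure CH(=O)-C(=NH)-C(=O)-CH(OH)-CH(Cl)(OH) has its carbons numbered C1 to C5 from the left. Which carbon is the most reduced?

Tallying each carbon's bonds:
C1: 1C, 1H, 2O → 0 − 1 + 2 = +1
C2: 2C, 2N → 0 + 2 = +2
C3: 2C, 2O → 0 + 2 = +2
C4: 2C, 1H, 1O → 0 − 1 + 1 = 0
C5: 1C, 1H, 1O, 1Cl → 0 − 1 + 1 + 1 = +1
The most reduced carbon is C4 at 0.

C4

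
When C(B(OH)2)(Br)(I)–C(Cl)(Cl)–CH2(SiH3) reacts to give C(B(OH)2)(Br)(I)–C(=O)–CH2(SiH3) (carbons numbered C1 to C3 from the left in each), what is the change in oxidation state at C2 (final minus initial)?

0

Before: C2 has 2 bonds to C, 2 bonds to Cl → oxidation state +2.
After: C2 has 2 bonds to C, 2 bonds to O → oxidation state +2.
Δ = +2 − (+2) = 0, so no net redox change at C2.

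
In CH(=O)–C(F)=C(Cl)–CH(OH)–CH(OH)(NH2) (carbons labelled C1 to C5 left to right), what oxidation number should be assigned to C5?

Assign +1 per bond to O/N/halogen, −1 per bond to H or an electropositive element, and 0 per bond to carbon.
C5 has one bond to C (0), one bond to H (-1), one bond to O (+1), one bond to N (+1).
Oxidation state = 0 − 1 + 1 + 1 = +1.

+1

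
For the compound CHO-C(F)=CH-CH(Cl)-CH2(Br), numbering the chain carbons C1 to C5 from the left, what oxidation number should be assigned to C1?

+1

C1 has one bond to C (0), one bond to H (-1), a double bond to O (2×+1 = +2).
Oxidation state = 0 − 1 + 2 = +1.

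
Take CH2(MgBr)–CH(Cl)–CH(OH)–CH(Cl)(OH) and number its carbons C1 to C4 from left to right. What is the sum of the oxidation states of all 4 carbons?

-2

Count +1 for every bond to an atom more electronegative than carbon and −1 for every bond to one less electronegative; C–C bonds are 0. Tallying each carbon:
C1: 1C, 2H, 1Mg → 0 − 2 − 1 = -3
C2: 2C, 1H, 1Cl → 0 − 1 + 1 = 0
C3: 2C, 1H, 1O → 0 − 1 + 1 = 0
C4: 1C, 1H, 1O, 1Cl → 0 − 1 + 1 + 1 = +1
Sum = -3 + 0 + 0 + 1 = -2.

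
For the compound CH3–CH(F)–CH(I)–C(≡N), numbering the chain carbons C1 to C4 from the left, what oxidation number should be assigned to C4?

Bonds to more-electronegative neighbours contribute +1 each, bonds to H or metals contribute −1 each, and C–C bonds contribute 0.
C4 has one bond to C (0), a triple bond to N (3×+1 = +3).
Oxidation state = 0 + 3 = +3.

+3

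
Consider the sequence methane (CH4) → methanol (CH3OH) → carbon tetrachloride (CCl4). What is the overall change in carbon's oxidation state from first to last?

+8

Carbon oxidation states along the series — methane: -4, methanol: -2, carbon tetrachloride: +4.
Net change = +4 − (-4) = +8.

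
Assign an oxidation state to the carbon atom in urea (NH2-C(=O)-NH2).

Bonds to more-electronegative neighbours contribute +1 each, bonds to H or metals contribute −1 each, and C–C bonds contribute 0.
The carbon has one bond to N (+1), a double bond to O (2×+1 = +2), one bond to N (+1).
Oxidation state = +1 + 2 + 1 = +4.

+4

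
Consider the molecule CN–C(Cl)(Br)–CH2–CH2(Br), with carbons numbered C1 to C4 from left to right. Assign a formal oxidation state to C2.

Count +1 for every bond to an atom more electronegative than carbon and −1 for every bond to one less electronegative; C–C bonds are 0.
C2 has one bond to C (0), one bond to C (0), one bond to Cl (+1), one bond to Br (+1).
Oxidation state = 0 + 0 + 1 + 1 = +2.

+2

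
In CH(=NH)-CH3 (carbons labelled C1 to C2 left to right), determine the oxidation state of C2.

C2 has one bond to C (0), one bond to H (-1), one bond to H (-1), one bond to H (-1).
Oxidation state = 0 − 1 − 1 − 1 = -3.

-3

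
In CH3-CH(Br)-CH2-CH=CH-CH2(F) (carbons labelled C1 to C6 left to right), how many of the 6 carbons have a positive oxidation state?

Each bond to a more electronegative atom (O, N, halogen) counts +1, each bond to a less electronegative atom (H, metal, B, Si) counts −1, and each C–C bond counts 0. Tallying each carbon:
C1: 1C, 3H → 0 − 3 = -3
C2: 2C, 1H, 1Br → 0 − 1 + 1 = 0
C3: 2C, 2H → 0 − 2 = -2
C4: 3C, 1H → 0 − 1 = -1
C5: 3C, 1H → 0 − 1 = -1
C6: 1C, 2H, 1F → 0 − 2 + 1 = -1
0 carbons meet the condition.

0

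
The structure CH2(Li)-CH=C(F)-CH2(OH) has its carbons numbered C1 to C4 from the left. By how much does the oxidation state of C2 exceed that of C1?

+2

C2: 3C, 1H → 0 − 1 = -1
C1: 1C, 2H, 1Li → 0 − 2 − 1 = -3
Difference: -1 − (-3) = +2.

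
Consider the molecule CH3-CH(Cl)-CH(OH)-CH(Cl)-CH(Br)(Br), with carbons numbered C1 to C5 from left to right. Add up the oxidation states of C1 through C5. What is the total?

-2

Tallying each carbon's bonds:
C1: 1C, 3H → 0 − 3 = -3
C2: 2C, 1H, 1Cl → 0 − 1 + 1 = 0
C3: 2C, 1H, 1O → 0 − 1 + 1 = 0
C4: 2C, 1H, 1Cl → 0 − 1 + 1 = 0
C5: 1C, 1H, 2Br → 0 − 1 + 2 = +1
Sum = -3 + 0 + 0 + 0 + 1 = -2.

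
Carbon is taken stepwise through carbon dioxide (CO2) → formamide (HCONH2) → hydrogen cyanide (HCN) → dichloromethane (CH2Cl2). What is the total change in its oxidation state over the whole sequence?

Carbon oxidation states along the series — carbon dioxide: +4, formamide: +2, hydrogen cyanide: +2, dichloromethane: 0.
Net change = 0 − (+4) = -4.

-4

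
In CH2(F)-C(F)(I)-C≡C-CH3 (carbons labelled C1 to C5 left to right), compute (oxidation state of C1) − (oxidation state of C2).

-3

C1: 1C, 2H, 1F → 0 − 2 + 1 = -1
C2: 2C, 1F, 1I → 0 + 1 + 1 = +2
Difference: -1 − (+2) = -3.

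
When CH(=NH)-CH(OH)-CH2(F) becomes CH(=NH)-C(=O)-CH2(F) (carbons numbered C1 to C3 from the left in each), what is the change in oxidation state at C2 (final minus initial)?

+2

Before: C2 has 2 bonds to C, 1 bond to H, 1 bond to O → oxidation state 0.
After: C2 has 2 bonds to C, 2 bonds to O → oxidation state +2.
Δ = +2 − (0) = +2, so this is an oxidation at C2.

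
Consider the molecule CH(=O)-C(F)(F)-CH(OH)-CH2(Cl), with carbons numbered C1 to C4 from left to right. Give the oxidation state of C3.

0

C3 has one bond to C (0), one bond to C (0), one bond to O (+1), one bond to H (-1).
Oxidation state = 0 + 0 + 1 − 1 = 0.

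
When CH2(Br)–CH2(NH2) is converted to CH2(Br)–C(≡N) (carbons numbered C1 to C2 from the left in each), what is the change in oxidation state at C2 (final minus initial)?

+4

Before: C2 has 1 bond to C, 2 bonds to H, 1 bond to N → oxidation state -1.
After: C2 has 1 bond to C, 3 bonds to N → oxidation state +3.
Δ = +3 − (-1) = +4, so this is an oxidation at C2.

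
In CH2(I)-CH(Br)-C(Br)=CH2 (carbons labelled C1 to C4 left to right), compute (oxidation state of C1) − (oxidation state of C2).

C1: 1C, 2H, 1I → 0 − 2 + 1 = -1
C2: 2C, 1H, 1Br → 0 − 1 + 1 = 0
Difference: -1 − (0) = -1.

-1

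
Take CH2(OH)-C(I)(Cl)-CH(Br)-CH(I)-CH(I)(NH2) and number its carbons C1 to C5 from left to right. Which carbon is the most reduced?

Count +1 for every bond to an atom more electronegative than carbon and −1 for every bond to one less electronegative; C–C bonds are 0. Tallying each carbon:
C1: 1C, 2H, 1O → 0 − 2 + 1 = -1
C2: 2C, 1Cl, 1I → 0 + 1 + 1 = +2
C3: 2C, 1H, 1Br → 0 − 1 + 1 = 0
C4: 2C, 1H, 1I → 0 − 1 + 1 = 0
C5: 1C, 1H, 1N, 1I → 0 − 1 + 1 + 1 = +1
The most reduced carbon is C1 at -1.

C1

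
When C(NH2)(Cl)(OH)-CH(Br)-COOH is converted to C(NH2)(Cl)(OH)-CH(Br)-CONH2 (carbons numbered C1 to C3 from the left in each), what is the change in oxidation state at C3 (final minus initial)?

0

Before: C3 has 1 bond to C, 3 bonds to O → oxidation state +3.
After: C3 has 1 bond to C, 2 bonds to O, 1 bond to N → oxidation state +3.
Δ = +3 − (+3) = 0, so no net redox change at C3.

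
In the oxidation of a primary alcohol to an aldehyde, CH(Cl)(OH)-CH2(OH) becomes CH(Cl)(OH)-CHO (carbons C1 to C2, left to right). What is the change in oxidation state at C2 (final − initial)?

Before: C2 has 1 bond to C, 2 bonds to H, 1 bond to O → oxidation state -1.
After: C2 has 1 bond to C, 1 bond to H, 2 bonds to O → oxidation state +1.
Δ = +1 − (-1) = +2, so this is an oxidation at C2.

+2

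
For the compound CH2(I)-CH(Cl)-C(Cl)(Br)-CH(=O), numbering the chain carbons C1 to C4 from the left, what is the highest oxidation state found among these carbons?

Tallying each carbon's bonds:
C1: 1C, 2H, 1I → 0 − 2 + 1 = -1
C2: 2C, 1H, 1Cl → 0 − 1 + 1 = 0
C3: 2C, 1Cl, 1Br → 0 + 1 + 1 = +2
C4: 1C, 1H, 2O → 0 − 1 + 2 = +1
The highest value is +2.

+2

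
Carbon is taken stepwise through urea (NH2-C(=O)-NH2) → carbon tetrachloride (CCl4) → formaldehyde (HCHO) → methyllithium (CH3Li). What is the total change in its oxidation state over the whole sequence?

Carbon oxidation states along the series — urea: +4, carbon tetrachloride: +4, formaldehyde: 0, methyllithium: -4.
Net change = -4 − (+4) = -8.

-8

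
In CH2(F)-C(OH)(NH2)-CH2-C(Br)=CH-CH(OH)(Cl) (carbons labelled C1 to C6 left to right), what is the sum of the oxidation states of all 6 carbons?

Tallying each carbon's bonds:
C1: 1C, 2H, 1F → 0 − 2 + 1 = -1
C2: 2C, 1O, 1N → 0 + 1 + 1 = +2
C3: 2C, 2H → 0 − 2 = -2
C4: 3C, 1Br → 0 + 1 = +1
C5: 3C, 1H → 0 − 1 = -1
C6: 1C, 1H, 1O, 1Cl → 0 − 1 + 1 + 1 = +1
Sum = -1 + 2 − 2 + 1 − 1 + 1 = 0.

0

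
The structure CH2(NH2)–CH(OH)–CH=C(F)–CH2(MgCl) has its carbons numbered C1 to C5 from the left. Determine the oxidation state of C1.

-1

C1 has one bond to C (0), one bond to H (-1), one bond to H (-1), one bond to N (+1).
Oxidation state = 0 − 1 − 1 + 1 = -1.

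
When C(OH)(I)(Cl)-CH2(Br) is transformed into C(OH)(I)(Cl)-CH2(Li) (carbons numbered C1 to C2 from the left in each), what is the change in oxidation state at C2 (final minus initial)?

Before: C2 has 1 bond to C, 2 bonds to H, 1 bond to Br → oxidation state -1.
After: C2 has 1 bond to C, 2 bonds to H, 1 bond to Li → oxidation state -3.
Δ = -3 − (-1) = -2, so this is a reduction at C2.

-2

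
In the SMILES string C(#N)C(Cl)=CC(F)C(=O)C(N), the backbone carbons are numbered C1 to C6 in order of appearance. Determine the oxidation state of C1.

Assign +1 per bond to O/N/halogen, −1 per bond to H or an electropositive element, and 0 per bond to carbon.
C1 has one bond to C (0), a triple bond to N (3×+1 = +3).
Oxidation state = 0 + 3 = +3.

+3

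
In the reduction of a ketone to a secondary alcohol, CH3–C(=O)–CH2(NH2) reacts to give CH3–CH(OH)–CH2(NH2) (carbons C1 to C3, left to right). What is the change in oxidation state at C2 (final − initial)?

-2

Before: C2 has 2 bonds to C, 2 bonds to O → oxidation state +2.
After: C2 has 2 bonds to C, 1 bond to H, 1 bond to O → oxidation state 0.
Δ = 0 − (+2) = -2, so this is a reduction at C2.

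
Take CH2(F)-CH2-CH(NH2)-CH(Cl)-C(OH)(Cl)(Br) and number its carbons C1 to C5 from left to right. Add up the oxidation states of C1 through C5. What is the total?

Tallying each carbon's bonds:
C1: 1C, 2H, 1F → 0 − 2 + 1 = -1
C2: 2C, 2H → 0 − 2 = -2
C3: 2C, 1H, 1N → 0 − 1 + 1 = 0
C4: 2C, 1H, 1Cl → 0 − 1 + 1 = 0
C5: 1C, 1O, 1Cl, 1Br → 0 + 1 + 1 + 1 = +3
Sum = -1 − 2 + 0 + 0 + 3 = 0.

0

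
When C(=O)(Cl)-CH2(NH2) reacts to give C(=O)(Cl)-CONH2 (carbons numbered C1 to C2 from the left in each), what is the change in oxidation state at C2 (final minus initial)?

+4

Before: C2 has 1 bond to C, 2 bonds to H, 1 bond to N → oxidation state -1.
After: C2 has 1 bond to C, 2 bonds to O, 1 bond to N → oxidation state +3.
Δ = +3 − (-1) = +4, so this is an oxidation at C2.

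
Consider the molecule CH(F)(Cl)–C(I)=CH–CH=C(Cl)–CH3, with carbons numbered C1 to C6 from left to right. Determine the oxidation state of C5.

+1

C5 has a double bond to C (2×0 = 0), one bond to C (0), one bond to Cl (+1).
Oxidation state = 0 + 0 + 1 = +1.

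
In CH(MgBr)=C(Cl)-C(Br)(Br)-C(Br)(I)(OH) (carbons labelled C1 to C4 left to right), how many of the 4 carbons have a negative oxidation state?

Bonds to more-electronegative neighbours contribute +1 each, bonds to H or metals contribute −1 each, and C–C bonds contribute 0. Tallying each carbon:
C1: 2C, 1H, 1Mg → 0 − 1 − 1 = -2
C2: 3C, 1Cl → 0 + 1 = +1
C3: 2C, 2Br → 0 + 2 = +2
C4: 1C, 1O, 1Br, 1I → 0 + 1 + 1 + 1 = +3
1 carbon (C1) meets the condition.

1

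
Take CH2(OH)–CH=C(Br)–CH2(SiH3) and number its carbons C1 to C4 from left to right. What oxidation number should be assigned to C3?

+1

Assign +1 per bond to O/N/halogen, −1 per bond to H or an electropositive element, and 0 per bond to carbon.
C3 has a double bond to C (2×0 = 0), one bond to C (0), one bond to Br (+1).
Oxidation state = 0 + 0 + 1 = +1.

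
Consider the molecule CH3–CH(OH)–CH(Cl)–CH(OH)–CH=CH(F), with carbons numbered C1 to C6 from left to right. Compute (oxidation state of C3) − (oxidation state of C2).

C3: 2C, 1H, 1Cl → 0 − 1 + 1 = 0
C2: 2C, 1H, 1O → 0 − 1 + 1 = 0
Difference: 0 − (0) = 0.

0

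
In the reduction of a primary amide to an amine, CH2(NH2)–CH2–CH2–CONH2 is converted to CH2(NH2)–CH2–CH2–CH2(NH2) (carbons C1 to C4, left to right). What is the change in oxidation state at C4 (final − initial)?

-4

Before: C4 has 1 bond to C, 2 bonds to O, 1 bond to N → oxidation state +3.
After: C4 has 1 bond to C, 2 bonds to H, 1 bond to N → oxidation state -1.
Δ = -1 − (+3) = -4, so this is a reduction at C4.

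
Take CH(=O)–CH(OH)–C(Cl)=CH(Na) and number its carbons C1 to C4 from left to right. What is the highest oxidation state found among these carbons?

Count +1 for every bond to an atom more electronegative than carbon and −1 for every bond to one less electronegative; C–C bonds are 0. Tallying each carbon:
C1: 1C, 1H, 2O → 0 − 1 + 2 = +1
C2: 2C, 1H, 1O → 0 − 1 + 1 = 0
C3: 3C, 1Cl → 0 + 1 = +1
C4: 2C, 1H, 1Na → 0 − 1 − 1 = -2
The highest value is +1.

+1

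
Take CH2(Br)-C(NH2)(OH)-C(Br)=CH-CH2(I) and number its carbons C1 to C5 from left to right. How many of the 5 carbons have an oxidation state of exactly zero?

0

Tallying each carbon's bonds:
C1: 1C, 2H, 1Br → 0 − 2 + 1 = -1
C2: 2C, 1O, 1N → 0 + 1 + 1 = +2
C3: 3C, 1Br → 0 + 1 = +1
C4: 3C, 1H → 0 − 1 = -1
C5: 1C, 2H, 1I → 0 − 2 + 1 = -1
0 carbons meet the condition.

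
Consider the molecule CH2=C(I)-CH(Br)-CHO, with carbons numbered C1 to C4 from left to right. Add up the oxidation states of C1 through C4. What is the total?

Count +1 for every bond to an atom more electronegative than carbon and −1 for every bond to one less electronegative; C–C bonds are 0. Tallying each carbon:
C1: 2C, 2H → 0 − 2 = -2
C2: 3C, 1I → 0 + 1 = +1
C3: 2C, 1H, 1Br → 0 − 1 + 1 = 0
C4: 1C, 1H, 2O → 0 − 1 + 2 = +1
Sum = -2 + 1 + 0 + 1 = 0.

0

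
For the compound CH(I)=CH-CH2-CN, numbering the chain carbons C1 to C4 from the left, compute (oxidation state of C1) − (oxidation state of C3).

C1: 2C, 1H, 1I → 0 − 1 + 1 = 0
C3: 2C, 2H → 0 − 2 = -2
Difference: 0 − (-2) = +2.

+2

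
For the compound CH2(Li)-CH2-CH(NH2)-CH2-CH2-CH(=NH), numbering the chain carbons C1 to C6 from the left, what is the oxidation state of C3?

Bonds to more-electronegative neighbours contribute +1 each, bonds to H or metals contribute −1 each, and C–C bonds contribute 0.
C3 has one bond to C (0), one bond to C (0), one bond to H (-1), one bond to N (+1).
Oxidation state = 0 + 0 − 1 + 1 = 0.

0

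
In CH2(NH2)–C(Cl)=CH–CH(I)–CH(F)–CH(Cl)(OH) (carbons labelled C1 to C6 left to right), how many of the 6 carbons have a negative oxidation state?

2

Tallying each carbon's bonds:
C1: 1C, 2H, 1N → 0 − 2 + 1 = -1
C2: 3C, 1Cl → 0 + 1 = +1
C3: 3C, 1H → 0 − 1 = -1
C4: 2C, 1H, 1I → 0 − 1 + 1 = 0
C5: 2C, 1H, 1F → 0 − 1 + 1 = 0
C6: 1C, 1H, 1O, 1Cl → 0 − 1 + 1 + 1 = +1
2 carbons (C1, C3) meet the condition.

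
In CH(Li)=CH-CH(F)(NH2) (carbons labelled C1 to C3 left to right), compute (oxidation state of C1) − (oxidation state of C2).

C1: 2C, 1H, 1Li → 0 − 1 − 1 = -2
C2: 3C, 1H → 0 − 1 = -1
Difference: -2 − (-1) = -1.

-1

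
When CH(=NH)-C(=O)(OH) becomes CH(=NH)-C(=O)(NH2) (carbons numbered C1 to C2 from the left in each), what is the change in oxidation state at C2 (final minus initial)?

Before: C2 has 1 bond to C, 3 bonds to O → oxidation state +3.
After: C2 has 1 bond to C, 2 bonds to O, 1 bond to N → oxidation state +3.
Δ = +3 − (+3) = 0, so no net redox change at C2.

0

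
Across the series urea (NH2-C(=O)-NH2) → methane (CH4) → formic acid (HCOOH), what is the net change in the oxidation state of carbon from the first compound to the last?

Carbon oxidation states along the series — urea: +4, methane: -4, formic acid: +2.
Net change = +2 − (+4) = -2.

-2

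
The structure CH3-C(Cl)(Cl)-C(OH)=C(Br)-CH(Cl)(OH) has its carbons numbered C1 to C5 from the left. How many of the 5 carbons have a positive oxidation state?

4

Assign +1 per bond to O/N/halogen, −1 per bond to H or an electropositive element, and 0 per bond to carbon. Tallying each carbon:
C1: 1C, 3H → 0 − 3 = -3
C2: 2C, 2Cl → 0 + 2 = +2
C3: 3C, 1O → 0 + 1 = +1
C4: 3C, 1Br → 0 + 1 = +1
C5: 1C, 1H, 1O, 1Cl → 0 − 1 + 1 + 1 = +1
4 carbons (C2, C3, C4, C5) meet the condition.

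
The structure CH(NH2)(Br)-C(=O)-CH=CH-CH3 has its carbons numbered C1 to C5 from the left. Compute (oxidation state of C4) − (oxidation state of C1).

-2

C4: 3C, 1H → 0 − 1 = -1
C1: 1C, 1H, 1N, 1Br → 0 − 1 + 1 + 1 = +1
Difference: -1 − (+1) = -2.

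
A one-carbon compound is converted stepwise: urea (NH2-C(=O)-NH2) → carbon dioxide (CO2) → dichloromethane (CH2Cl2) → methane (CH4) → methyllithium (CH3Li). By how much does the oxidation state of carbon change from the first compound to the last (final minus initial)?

Carbon oxidation states along the series — urea: +4, carbon dioxide: +4, dichloromethane: 0, methane: -4, methyllithium: -4.
Net change = -4 − (+4) = -8.

-8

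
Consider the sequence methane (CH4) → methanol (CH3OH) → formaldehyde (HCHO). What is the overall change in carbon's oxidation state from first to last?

+4

Carbon oxidation states along the series — methane: -4, methanol: -2, formaldehyde: 0.
Net change = 0 − (-4) = +4.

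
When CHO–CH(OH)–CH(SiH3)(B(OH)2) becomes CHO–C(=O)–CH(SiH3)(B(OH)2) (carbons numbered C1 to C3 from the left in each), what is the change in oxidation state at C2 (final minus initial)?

+2

Before: C2 has 2 bonds to C, 1 bond to H, 1 bond to O → oxidation state 0.
After: C2 has 2 bonds to C, 2 bonds to O → oxidation state +2.
Δ = +2 − (0) = +2, so this is an oxidation at C2.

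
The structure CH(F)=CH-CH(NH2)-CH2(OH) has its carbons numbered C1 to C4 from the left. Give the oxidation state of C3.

0

Each bond to a more electronegative atom (O, N, halogen) counts +1, each bond to a less electronegative atom (H, metal, B, Si) counts −1, and each C–C bond counts 0.
C3 has one bond to C (0), one bond to C (0), one bond to H (-1), one bond to N (+1).
Oxidation state = 0 + 0 − 1 + 1 = 0.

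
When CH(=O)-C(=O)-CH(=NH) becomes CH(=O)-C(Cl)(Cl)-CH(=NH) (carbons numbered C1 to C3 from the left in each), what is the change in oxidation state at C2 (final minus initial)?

Before: C2 has 2 bonds to C, 2 bonds to O → oxidation state +2.
After: C2 has 2 bonds to C, 2 bonds to Cl → oxidation state +2.
Δ = +2 − (+2) = 0, so no net redox change at C2.

0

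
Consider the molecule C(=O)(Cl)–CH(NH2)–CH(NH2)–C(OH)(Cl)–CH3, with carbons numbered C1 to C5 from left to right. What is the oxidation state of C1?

+3

C1 has one bond to C (0), a double bond to O (2×+1 = +2), one bond to Cl (+1).
Oxidation state = 0 + 2 + 1 = +3.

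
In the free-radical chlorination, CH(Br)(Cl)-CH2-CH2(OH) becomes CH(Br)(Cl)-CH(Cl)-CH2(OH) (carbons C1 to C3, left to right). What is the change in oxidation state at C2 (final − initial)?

+2

Before: C2 has 2 bonds to C, 2 bonds to H → oxidation state -2.
After: C2 has 2 bonds to C, 1 bond to H, 1 bond to Cl → oxidation state 0.
Δ = 0 − (-2) = +2, so this is an oxidation at C2.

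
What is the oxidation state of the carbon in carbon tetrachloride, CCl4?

Assign +1 per bond to O/N/halogen, −1 per bond to H or an electropositive element, and 0 per bond to carbon.
The carbon has one bond to Cl (+1), one bond to Cl (+1), one bond to Cl (+1), one bond to Cl (+1).
Oxidation state = +1 + 1 + 1 + 1 = +4.

+4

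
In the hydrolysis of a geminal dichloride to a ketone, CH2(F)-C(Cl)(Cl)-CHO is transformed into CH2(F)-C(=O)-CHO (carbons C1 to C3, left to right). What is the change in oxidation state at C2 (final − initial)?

0

Before: C2 has 2 bonds to C, 2 bonds to Cl → oxidation state +2.
After: C2 has 2 bonds to C, 2 bonds to O → oxidation state +2.
Δ = +2 − (+2) = 0, so no net redox change at C2.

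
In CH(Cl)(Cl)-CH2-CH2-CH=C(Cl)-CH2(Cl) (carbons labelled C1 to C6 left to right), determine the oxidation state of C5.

Assign +1 per bond to O/N/halogen, −1 per bond to H or an electropositive element, and 0 per bond to carbon.
C5 has a double bond to C (2×0 = 0), one bond to C (0), one bond to Cl (+1).
Oxidation state = 0 + 0 + 1 = +1.

+1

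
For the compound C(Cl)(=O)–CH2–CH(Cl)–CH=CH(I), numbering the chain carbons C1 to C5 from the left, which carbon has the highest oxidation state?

Tallying each carbon's bonds:
C1: 1C, 2O, 1Cl → 0 + 2 + 1 = +3
C2: 2C, 2H → 0 − 2 = -2
C3: 2C, 1H, 1Cl → 0 − 1 + 1 = 0
C4: 3C, 1H → 0 − 1 = -1
C5: 2C, 1H, 1I → 0 − 1 + 1 = 0
The most oxidised carbon is C1 at +3.

C1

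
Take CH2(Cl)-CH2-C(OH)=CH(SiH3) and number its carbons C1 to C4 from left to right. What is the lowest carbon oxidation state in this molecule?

-2

Tallying each carbon's bonds:
C1: 1C, 2H, 1Cl → 0 − 2 + 1 = -1
C2: 2C, 2H → 0 − 2 = -2
C3: 3C, 1O → 0 + 1 = +1
C4: 2C, 1H, 1Si → 0 − 1 − 1 = -2
The lowest value is -2.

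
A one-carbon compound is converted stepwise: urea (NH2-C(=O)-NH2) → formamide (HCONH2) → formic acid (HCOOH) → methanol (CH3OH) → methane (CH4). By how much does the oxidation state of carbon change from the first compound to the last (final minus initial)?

-8

Carbon oxidation states along the series — urea: +4, formamide: +2, formic acid: +2, methanol: -2, methane: -4.
Net change = -4 − (+4) = -8.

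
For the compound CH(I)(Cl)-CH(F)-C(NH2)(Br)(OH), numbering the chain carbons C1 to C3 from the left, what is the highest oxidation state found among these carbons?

Tallying each carbon's bonds:
C1: 1C, 1H, 1Cl, 1I → 0 − 1 + 1 + 1 = +1
C2: 2C, 1H, 1F → 0 − 1 + 1 = 0
C3: 1C, 1O, 1N, 1Br → 0 + 1 + 1 + 1 = +3
The highest value is +3.

+3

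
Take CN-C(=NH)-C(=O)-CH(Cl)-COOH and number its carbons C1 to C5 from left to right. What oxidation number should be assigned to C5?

+3

Assign +1 per bond to O/N/halogen, −1 per bond to H or an electropositive element, and 0 per bond to carbon.
C5 has one bond to C (0), one bond to O (+1), a double bond to O (2×+1 = +2).
Oxidation state = 0 + 1 + 2 = +3.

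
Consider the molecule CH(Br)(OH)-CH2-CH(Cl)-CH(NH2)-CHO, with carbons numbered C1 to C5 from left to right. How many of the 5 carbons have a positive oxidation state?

2

Bonds to more-electronegative neighbours contribute +1 each, bonds to H or metals contribute −1 each, and C–C bonds contribute 0. Tallying each carbon:
C1: 1C, 1H, 1O, 1Br → 0 − 1 + 1 + 1 = +1
C2: 2C, 2H → 0 − 2 = -2
C3: 2C, 1H, 1Cl → 0 − 1 + 1 = 0
C4: 2C, 1H, 1N → 0 − 1 + 1 = 0
C5: 1C, 1H, 2O → 0 − 1 + 2 = +1
2 carbons (C1, C5) meet the condition.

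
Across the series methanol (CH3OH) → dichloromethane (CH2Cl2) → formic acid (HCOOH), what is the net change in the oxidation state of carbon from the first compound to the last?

Carbon oxidation states along the series — methanol: -2, dichloromethane: 0, formic acid: +2.
Net change = +2 − (-2) = +4.

+4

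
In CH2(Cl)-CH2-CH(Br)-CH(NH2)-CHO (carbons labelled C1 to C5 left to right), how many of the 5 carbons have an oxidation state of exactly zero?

2

Each bond to a more electronegative atom (O, N, halogen) counts +1, each bond to a less electronegative atom (H, metal, B, Si) counts −1, and each C–C bond counts 0. Tallying each carbon:
C1: 1C, 2H, 1Cl → 0 − 2 + 1 = -1
C2: 2C, 2H → 0 − 2 = -2
C3: 2C, 1H, 1Br → 0 − 1 + 1 = 0
C4: 2C, 1H, 1N → 0 − 1 + 1 = 0
C5: 1C, 1H, 2O → 0 − 1 + 2 = +1
2 carbons (C3, C4) meet the condition.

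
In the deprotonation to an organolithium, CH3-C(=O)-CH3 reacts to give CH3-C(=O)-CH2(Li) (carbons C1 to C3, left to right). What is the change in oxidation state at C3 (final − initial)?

0

Before: C3 has 1 bond to C, 3 bonds to H → oxidation state -3.
After: C3 has 1 bond to C, 2 bonds to H, 1 bond to Li → oxidation state -3.
Δ = -3 − (-3) = 0, so no net redox change at C3.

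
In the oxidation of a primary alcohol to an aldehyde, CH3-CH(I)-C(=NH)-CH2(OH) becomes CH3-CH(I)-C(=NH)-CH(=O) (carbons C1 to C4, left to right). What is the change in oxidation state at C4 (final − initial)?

+2

Before: C4 has 1 bond to C, 2 bonds to H, 1 bond to O → oxidation state -1.
After: C4 has 1 bond to C, 1 bond to H, 2 bonds to O → oxidation state +1.
Δ = +1 − (-1) = +2, so this is an oxidation at C4.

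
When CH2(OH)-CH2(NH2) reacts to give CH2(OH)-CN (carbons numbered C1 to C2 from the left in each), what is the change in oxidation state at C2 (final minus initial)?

+4

Before: C2 has 1 bond to C, 2 bonds to H, 1 bond to N → oxidation state -1.
After: C2 has 1 bond to C, 3 bonds to N → oxidation state +3.
Δ = +3 − (-1) = +4, so this is an oxidation at C2.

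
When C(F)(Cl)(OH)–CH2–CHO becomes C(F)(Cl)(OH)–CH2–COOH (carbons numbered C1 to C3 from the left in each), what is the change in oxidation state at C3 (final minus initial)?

Before: C3 has 1 bond to C, 1 bond to H, 2 bonds to O → oxidation state +1.
After: C3 has 1 bond to C, 3 bonds to O → oxidation state +3.
Δ = +3 − (+1) = +2, so this is an oxidation at C3.

+2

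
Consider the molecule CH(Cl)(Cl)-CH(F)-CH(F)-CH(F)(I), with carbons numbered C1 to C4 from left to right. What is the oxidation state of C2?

C2 has one bond to C (0), one bond to C (0), one bond to F (+1), one bond to H (-1).
Oxidation state = 0 + 0 + 1 − 1 = 0.

0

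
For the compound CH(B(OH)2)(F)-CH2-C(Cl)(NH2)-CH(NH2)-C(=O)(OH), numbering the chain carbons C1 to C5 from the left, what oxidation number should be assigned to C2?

-2

Count +1 for every bond to an atom more electronegative than carbon and −1 for every bond to one less electronegative; C–C bonds are 0.
C2 has one bond to C (0), one bond to C (0), one bond to H (-1), one bond to H (-1).
Oxidation state = 0 + 0 − 1 − 1 = -2.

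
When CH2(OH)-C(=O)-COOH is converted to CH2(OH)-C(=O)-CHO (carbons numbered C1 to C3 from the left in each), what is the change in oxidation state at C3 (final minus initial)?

-2

Before: C3 has 1 bond to C, 3 bonds to O → oxidation state +3.
After: C3 has 1 bond to C, 1 bond to H, 2 bonds to O → oxidation state +1.
Δ = +1 − (+3) = -2, so this is a reduction at C3.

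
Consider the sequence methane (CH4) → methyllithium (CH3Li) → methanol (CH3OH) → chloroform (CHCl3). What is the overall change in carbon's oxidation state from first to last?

+6

Carbon oxidation states along the series — methane: -4, methyllithium: -4, methanol: -2, chloroform: +2.
Net change = +2 − (-4) = +6.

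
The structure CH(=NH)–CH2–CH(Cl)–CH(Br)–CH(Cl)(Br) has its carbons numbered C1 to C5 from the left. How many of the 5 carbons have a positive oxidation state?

Tallying each carbon's bonds:
C1: 1C, 1H, 2N → 0 − 1 + 2 = +1
C2: 2C, 2H → 0 − 2 = -2
C3: 2C, 1H, 1Cl → 0 − 1 + 1 = 0
C4: 2C, 1H, 1Br → 0 − 1 + 1 = 0
C5: 1C, 1H, 1Cl, 1Br → 0 − 1 + 1 + 1 = +1
2 carbons (C1, C5) meet the condition.

2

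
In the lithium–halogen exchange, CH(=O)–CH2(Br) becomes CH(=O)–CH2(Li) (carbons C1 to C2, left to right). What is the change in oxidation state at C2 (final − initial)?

Before: C2 has 1 bond to C, 2 bonds to H, 1 bond to Br → oxidation state -1.
After: C2 has 1 bond to C, 2 bonds to H, 1 bond to Li → oxidation state -3.
Δ = -3 − (-1) = -2, so this is a reduction at C2.

-2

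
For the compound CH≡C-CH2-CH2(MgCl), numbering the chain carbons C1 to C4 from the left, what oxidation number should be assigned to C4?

Assign +1 per bond to O/N/halogen, −1 per bond to H or an electropositive element, and 0 per bond to carbon.
C4 has one bond to C (0), one bond to Mg (-1), one bond to H (-1), one bond to H (-1).
Oxidation state = 0 − 1 − 1 − 1 = -3.

-3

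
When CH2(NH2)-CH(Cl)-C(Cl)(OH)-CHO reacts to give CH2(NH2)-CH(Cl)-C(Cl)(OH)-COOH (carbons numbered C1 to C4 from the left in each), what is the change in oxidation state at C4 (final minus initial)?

Before: C4 has 1 bond to C, 1 bond to H, 2 bonds to O → oxidation state +1.
After: C4 has 1 bond to C, 3 bonds to O → oxidation state +3.
Δ = +3 − (+1) = +2, so this is an oxidation at C4.

+2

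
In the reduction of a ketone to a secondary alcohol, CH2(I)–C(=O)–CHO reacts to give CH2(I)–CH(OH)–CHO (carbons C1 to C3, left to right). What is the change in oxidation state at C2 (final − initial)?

Before: C2 has 2 bonds to C, 2 bonds to O → oxidation state +2.
After: C2 has 2 bonds to C, 1 bond to H, 1 bond to O → oxidation state 0.
Δ = 0 − (+2) = -2, so this is a reduction at C2.

-2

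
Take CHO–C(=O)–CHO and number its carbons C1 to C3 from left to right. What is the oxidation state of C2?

+2

C2 has one bond to C (0), one bond to C (0), a double bond to O (2×+1 = +2).
Oxidation state = 0 + 0 + 2 = +2.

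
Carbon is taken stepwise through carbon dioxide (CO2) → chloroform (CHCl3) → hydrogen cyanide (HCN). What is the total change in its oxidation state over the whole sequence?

Carbon oxidation states along the series — carbon dioxide: +4, chloroform: +2, hydrogen cyanide: +2.
Net change = +2 − (+4) = -2.

-2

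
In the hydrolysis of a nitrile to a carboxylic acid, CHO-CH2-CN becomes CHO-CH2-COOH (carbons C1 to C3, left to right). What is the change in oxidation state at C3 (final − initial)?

0

Before: C3 has 1 bond to C, 3 bonds to N → oxidation state +3.
After: C3 has 1 bond to C, 3 bonds to O → oxidation state +3.
Δ = +3 − (+3) = 0, so no net redox change at C3.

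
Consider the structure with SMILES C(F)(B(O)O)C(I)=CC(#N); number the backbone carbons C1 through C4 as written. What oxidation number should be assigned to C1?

-1

Count +1 for every bond to an atom more electronegative than carbon and −1 for every bond to one less electronegative; C–C bonds are 0.
C1 has one bond to C (0), one bond to F (+1), one bond to B (-1), one bond to H (-1).
Oxidation state = 0 + 1 − 1 − 1 = -1.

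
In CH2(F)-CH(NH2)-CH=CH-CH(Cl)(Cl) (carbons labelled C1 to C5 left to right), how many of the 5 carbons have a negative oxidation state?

3

Tallying each carbon's bonds:
C1: 1C, 2H, 1F → 0 − 2 + 1 = -1
C2: 2C, 1H, 1N → 0 − 1 + 1 = 0
C3: 3C, 1H → 0 − 1 = -1
C4: 3C, 1H → 0 − 1 = -1
C5: 1C, 1H, 2Cl → 0 − 1 + 2 = +1
3 carbons (C1, C3, C4) meet the condition.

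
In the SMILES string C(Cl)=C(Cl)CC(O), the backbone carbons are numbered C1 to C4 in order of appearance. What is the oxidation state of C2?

+1

Bonds to more-electronegative neighbours contribute +1 each, bonds to H or metals contribute −1 each, and C–C bonds contribute 0.
C2 has a double bond to C (2×0 = 0), one bond to C (0), one bond to Cl (+1).
Oxidation state = 0 + 0 + 1 = +1.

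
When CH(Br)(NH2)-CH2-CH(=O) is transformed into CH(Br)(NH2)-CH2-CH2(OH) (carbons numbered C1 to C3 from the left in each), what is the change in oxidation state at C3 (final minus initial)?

-2

Before: C3 has 1 bond to C, 1 bond to H, 2 bonds to O → oxidation state +1.
After: C3 has 1 bond to C, 2 bonds to H, 1 bond to O → oxidation state -1.
Δ = -1 − (+1) = -2, so this is a reduction at C3.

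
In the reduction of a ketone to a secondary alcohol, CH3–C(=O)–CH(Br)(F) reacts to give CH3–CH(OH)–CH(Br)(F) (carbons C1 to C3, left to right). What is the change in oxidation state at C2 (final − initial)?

-2

Before: C2 has 2 bonds to C, 2 bonds to O → oxidation state +2.
After: C2 has 2 bonds to C, 1 bond to H, 1 bond to O → oxidation state 0.
Δ = 0 − (+2) = -2, so this is a reduction at C2.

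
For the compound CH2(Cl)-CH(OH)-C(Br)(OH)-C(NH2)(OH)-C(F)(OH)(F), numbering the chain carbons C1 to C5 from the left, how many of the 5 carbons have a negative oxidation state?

Each bond to a more electronegative atom (O, N, halogen) counts +1, each bond to a less electronegative atom (H, metal, B, Si) counts −1, and each C–C bond counts 0. Tallying each carbon:
C1: 1C, 2H, 1Cl → 0 − 2 + 1 = -1
C2: 2C, 1H, 1O → 0 − 1 + 1 = 0
C3: 2C, 1O, 1Br → 0 + 1 + 1 = +2
C4: 2C, 1O, 1N → 0 + 1 + 1 = +2
C5: 1C, 1O, 2F → 0 + 1 + 2 = +3
1 carbon (C1) meets the condition.

1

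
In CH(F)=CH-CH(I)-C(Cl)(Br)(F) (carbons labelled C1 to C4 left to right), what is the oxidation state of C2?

-1

C2 has a double bond to C (2×0 = 0), one bond to C (0), one bond to H (-1).
Oxidation state = 0 + 0 − 1 = -1.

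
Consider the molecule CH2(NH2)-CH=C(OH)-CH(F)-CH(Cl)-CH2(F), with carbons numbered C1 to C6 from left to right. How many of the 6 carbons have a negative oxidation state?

3

Bonds to more-electronegative neighbours contribute +1 each, bonds to H or metals contribute −1 each, and C–C bonds contribute 0. Tallying each carbon:
C1: 1C, 2H, 1N → 0 − 2 + 1 = -1
C2: 3C, 1H → 0 − 1 = -1
C3: 3C, 1O → 0 + 1 = +1
C4: 2C, 1H, 1F → 0 − 1 + 1 = 0
C5: 2C, 1H, 1Cl → 0 − 1 + 1 = 0
C6: 1C, 2H, 1F → 0 − 2 + 1 = -1
3 carbons (C1, C2, C6) meet the condition.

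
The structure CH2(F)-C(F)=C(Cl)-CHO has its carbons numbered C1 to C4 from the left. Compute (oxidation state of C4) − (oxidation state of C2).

C4: 1C, 1H, 2O → 0 − 1 + 2 = +1
C2: 3C, 1F → 0 + 1 = +1
Difference: +1 − (+1) = 0.

0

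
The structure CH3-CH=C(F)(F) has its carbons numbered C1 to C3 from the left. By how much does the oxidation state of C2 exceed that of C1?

C2: 3C, 1H → 0 − 1 = -1
C1: 1C, 3H → 0 − 3 = -3
Difference: -1 − (-3) = +2.

+2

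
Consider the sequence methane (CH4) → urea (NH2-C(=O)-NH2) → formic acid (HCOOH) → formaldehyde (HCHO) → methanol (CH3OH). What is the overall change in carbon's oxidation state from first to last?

+2

Carbon oxidation states along the series — methane: -4, urea: +4, formic acid: +2, formaldehyde: 0, methanol: -2.
Net change = -2 − (-4) = +2.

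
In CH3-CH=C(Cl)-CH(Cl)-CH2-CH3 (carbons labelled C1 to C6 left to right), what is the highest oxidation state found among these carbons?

Tallying each carbon's bonds:
C1: 1C, 3H → 0 − 3 = -3
C2: 3C, 1H → 0 − 1 = -1
C3: 3C, 1Cl → 0 + 1 = +1
C4: 2C, 1H, 1Cl → 0 − 1 + 1 = 0
C5: 2C, 2H → 0 − 2 = -2
C6: 1C, 3H → 0 − 3 = -3
The highest value is +1.

+1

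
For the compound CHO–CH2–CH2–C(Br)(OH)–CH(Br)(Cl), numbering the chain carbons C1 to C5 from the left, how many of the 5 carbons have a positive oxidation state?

Each bond to a more electronegative atom (O, N, halogen) counts +1, each bond to a less electronegative atom (H, metal, B, Si) counts −1, and each C–C bond counts 0. Tallying each carbon:
C1: 1C, 1H, 2O → 0 − 1 + 2 = +1
C2: 2C, 2H → 0 − 2 = -2
C3: 2C, 2H → 0 − 2 = -2
C4: 2C, 1O, 1Br → 0 + 1 + 1 = +2
C5: 1C, 1H, 1Cl, 1Br → 0 − 1 + 1 + 1 = +1
3 carbons (C1, C4, C5) meet the condition.

3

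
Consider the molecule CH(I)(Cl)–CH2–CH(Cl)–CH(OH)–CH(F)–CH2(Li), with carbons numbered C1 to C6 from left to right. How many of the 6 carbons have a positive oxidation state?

Bonds to more-electronegative neighbours contribute +1 each, bonds to H or metals contribute −1 each, and C–C bonds contribute 0. Tallying each carbon:
C1: 1C, 1H, 1Cl, 1I → 0 − 1 + 1 + 1 = +1
C2: 2C, 2H → 0 − 2 = -2
C3: 2C, 1H, 1Cl → 0 − 1 + 1 = 0
C4: 2C, 1H, 1O → 0 − 1 + 1 = 0
C5: 2C, 1H, 1F → 0 − 1 + 1 = 0
C6: 1C, 2H, 1Li → 0 − 2 − 1 = -3
1 carbon (C1) meets the condition.

1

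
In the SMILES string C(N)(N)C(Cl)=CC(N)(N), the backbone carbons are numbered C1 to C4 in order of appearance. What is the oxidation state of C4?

Each bond to a more electronegative atom (O, N, halogen) counts +1, each bond to a less electronegative atom (H, metal, B, Si) counts −1, and each C–C bond counts 0.
C4 has one bond to C (0), one bond to N (+1), one bond to H (-1), one bond to N (+1).
Oxidation state = 0 + 1 − 1 + 1 = +1.

+1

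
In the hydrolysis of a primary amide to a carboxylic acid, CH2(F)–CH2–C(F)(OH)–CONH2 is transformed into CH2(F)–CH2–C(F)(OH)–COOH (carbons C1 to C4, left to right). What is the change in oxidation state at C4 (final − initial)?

Before: C4 has 1 bond to C, 2 bonds to O, 1 bond to N → oxidation state +3.
After: C4 has 1 bond to C, 3 bonds to O → oxidation state +3.
Δ = +3 − (+3) = 0, so no net redox change at C4.

0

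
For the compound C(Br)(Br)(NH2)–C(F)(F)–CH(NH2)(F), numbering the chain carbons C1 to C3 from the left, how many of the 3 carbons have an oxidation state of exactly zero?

0

Tallying each carbon's bonds:
C1: 1C, 1N, 2Br → 0 + 1 + 2 = +3
C2: 2C, 2F → 0 + 2 = +2
C3: 1C, 1H, 1N, 1F → 0 − 1 + 1 + 1 = +1
0 carbons meet the condition.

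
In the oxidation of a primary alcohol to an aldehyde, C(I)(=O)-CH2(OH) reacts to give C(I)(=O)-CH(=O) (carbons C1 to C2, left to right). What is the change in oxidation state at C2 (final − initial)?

+2

Before: C2 has 1 bond to C, 2 bonds to H, 1 bond to O → oxidation state -1.
After: C2 has 1 bond to C, 1 bond to H, 2 bonds to O → oxidation state +1.
Δ = +1 − (-1) = +2, so this is an oxidation at C2.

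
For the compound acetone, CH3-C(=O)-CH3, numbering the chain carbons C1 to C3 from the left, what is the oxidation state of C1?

Assign +1 per bond to O/N/halogen, −1 per bond to H or an electropositive element, and 0 per bond to carbon.
C1 has one bond to H (-1), one bond to H (-1), one bond to H (-1), one bond to C (0).
Oxidation state = -1 − 1 − 1 + 0 = -3.

-3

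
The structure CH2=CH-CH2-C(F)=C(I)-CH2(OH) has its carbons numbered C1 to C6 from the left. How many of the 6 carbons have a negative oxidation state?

Count +1 for every bond to an atom more electronegative than carbon and −1 for every bond to one less electronegative; C–C bonds are 0. Tallying each carbon:
C1: 2C, 2H → 0 − 2 = -2
C2: 3C, 1H → 0 − 1 = -1
C3: 2C, 2H → 0 − 2 = -2
C4: 3C, 1F → 0 + 1 = +1
C5: 3C, 1I → 0 + 1 = +1
C6: 1C, 2H, 1O → 0 − 2 + 1 = -1
4 carbons (C1, C2, C3, C6) meet the condition.

4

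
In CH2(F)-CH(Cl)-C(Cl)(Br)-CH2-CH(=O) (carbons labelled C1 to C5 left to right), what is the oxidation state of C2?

0

Each bond to a more electronegative atom (O, N, halogen) counts +1, each bond to a less electronegative atom (H, metal, B, Si) counts −1, and each C–C bond counts 0.
C2 has one bond to C (0), one bond to C (0), one bond to Cl (+1), one bond to H (-1).
Oxidation state = 0 + 0 + 1 − 1 = 0.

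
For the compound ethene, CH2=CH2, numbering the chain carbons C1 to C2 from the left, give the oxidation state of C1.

C1 has one bond to H (-1), one bond to H (-1), a double bond to C (2×0 = 0).
Oxidation state = -1 − 1 + 0 = -2.

-2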